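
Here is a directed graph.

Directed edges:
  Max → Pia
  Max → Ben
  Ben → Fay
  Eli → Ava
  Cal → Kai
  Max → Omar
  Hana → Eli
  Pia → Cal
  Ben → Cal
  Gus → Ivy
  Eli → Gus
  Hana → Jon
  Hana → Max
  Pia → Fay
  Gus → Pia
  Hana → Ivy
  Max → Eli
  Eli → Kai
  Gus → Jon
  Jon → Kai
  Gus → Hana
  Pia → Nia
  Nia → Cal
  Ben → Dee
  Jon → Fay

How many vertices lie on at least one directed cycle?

A vertex is on a directed cycle iff it belongs to a strongly connected component of size ≥ 2 (or has a self-loop).
The vertices on cycles are {Eli, Gus, Max, Hana} — 4 in total.

4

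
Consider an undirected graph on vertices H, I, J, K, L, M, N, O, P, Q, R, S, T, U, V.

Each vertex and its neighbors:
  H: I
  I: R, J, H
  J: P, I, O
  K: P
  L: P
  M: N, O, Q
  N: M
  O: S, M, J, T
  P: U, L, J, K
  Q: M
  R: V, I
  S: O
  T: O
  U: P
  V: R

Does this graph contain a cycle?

No

DFS, tracking each vertex's parent; an edge to a visited non-parent vertex closes a cycle.
Start from V:
visit V (parent –)
  visit R (parent V)
    R–V: parent, skip
    visit I (parent R)
      I–R: parent, skip
      visit J (parent I)
        visit P (parent J)
          visit U (parent P)
            U–P: parent, skip
          visit L (parent P)
            L–P: parent, skip
          P–J: parent, skip
          visit K (parent P)
            K–P: parent, skip
        J–I: parent, skip
        visit O (parent J)
          visit S (parent O)
            S–O: parent, skip
          visit M (parent O)
            visit N (parent M)
              N–M: parent, skip
            M–O: parent, skip
            visit Q (parent M)
              Q–M: parent, skip
          O–J: parent, skip
          visit T (parent O)
            T–O: parent, skip
      visit H (parent I)
        H–I: parent, skip
No non-parent visited neighbor found — the graph is a forest.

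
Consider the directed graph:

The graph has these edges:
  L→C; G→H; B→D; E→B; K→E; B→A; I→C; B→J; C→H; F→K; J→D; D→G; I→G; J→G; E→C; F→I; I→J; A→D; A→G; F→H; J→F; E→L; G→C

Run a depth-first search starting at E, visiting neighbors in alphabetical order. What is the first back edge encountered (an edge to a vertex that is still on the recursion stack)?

DFS from E (visiting neighbors in alphabetical order); mark gray on enter, black on exit:
E gray
  B gray
    A gray
      D gray
        G gray
          C gray
            H gray
            H black
          C black
          G→H: H black — skip
        G black
      D black
      A→G: G black — skip
    A black
    B→D: D black — skip
    J gray
      J→D: D black — skip
      F gray
        F→H: H black — skip
        I gray
          I→C: C black — skip
          I→G: G black — skip
          I→J: J is gray → back edge
First back edge: I → J.

I->J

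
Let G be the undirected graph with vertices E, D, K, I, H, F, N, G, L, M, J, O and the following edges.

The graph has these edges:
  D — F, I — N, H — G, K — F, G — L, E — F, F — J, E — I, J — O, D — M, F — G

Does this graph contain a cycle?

No

DFS, tracking each vertex's parent; an edge to a visited non-parent vertex closes a cycle.
Start from O:
visit O (parent –)
  visit J (parent O)
    visit F (parent J)
      visit D (parent F)
        D–F: parent, skip
        visit M (parent D)
          M–D: parent, skip
      F–J: parent, skip
      visit E (parent F)
        E–F: parent, skip
        visit I (parent E)
          visit N (parent I)
            N–I: parent, skip
          I–E: parent, skip
      visit K (parent F)
        K–F: parent, skip
      visit G (parent F)
        G–F: parent, skip
        visit L (parent G)
          L–G: parent, skip
        visit H (parent G)
          H–G: parent, skip
    J–O: parent, skip
No non-parent visited neighbor found — the graph is a forest.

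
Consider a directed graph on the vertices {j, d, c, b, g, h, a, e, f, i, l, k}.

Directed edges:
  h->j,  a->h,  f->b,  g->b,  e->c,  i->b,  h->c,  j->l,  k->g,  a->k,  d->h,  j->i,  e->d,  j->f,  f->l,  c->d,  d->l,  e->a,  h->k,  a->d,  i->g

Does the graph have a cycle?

DFS with white/gray/black marking, starting from i:
i gray
  b gray
  b black
  g gray
    g→b: b black — skip
  g black
i black
j gray
  l gray
  l black
  j→i: i black — skip
  f gray
    f→b: b black — skip
    f→l: l black — skip
  f black
j black
d gray
  d→l: l black — skip
  h gray
    h→j: j black — skip
    k gray
      k→g: g black — skip
    k black
    c gray
      c→d: d is gray → back edge
Back edge found, so a cycle exists: d → h → c → d.

Yes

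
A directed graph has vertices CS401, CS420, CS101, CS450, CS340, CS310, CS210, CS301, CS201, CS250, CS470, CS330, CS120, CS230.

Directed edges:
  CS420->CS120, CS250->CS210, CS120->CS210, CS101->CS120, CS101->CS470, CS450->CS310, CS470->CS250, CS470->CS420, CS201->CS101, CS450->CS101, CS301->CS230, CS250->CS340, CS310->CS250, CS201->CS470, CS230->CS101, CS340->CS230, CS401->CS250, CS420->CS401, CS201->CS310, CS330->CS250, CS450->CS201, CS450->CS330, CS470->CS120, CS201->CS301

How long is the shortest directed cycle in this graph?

For each vertex v, BFS finds the shortest path from v back to v.
The shortest such closed walk is CS101 → CS470 → CS250 → CS340 → CS230 → CS101, length 5.

5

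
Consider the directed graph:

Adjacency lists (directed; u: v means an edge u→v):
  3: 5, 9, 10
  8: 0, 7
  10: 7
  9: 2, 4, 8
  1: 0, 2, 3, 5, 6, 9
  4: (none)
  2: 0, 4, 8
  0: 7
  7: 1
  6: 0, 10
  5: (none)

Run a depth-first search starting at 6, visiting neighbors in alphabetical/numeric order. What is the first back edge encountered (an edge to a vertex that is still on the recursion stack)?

1→0

DFS from 6 (visiting neighbors in alphabetical/numeric order); mark gray on enter, black on exit:
6 gray
  0 gray
    7 gray
      1 gray
        1→0: 0 is gray → back edge
First back edge: 1 → 0.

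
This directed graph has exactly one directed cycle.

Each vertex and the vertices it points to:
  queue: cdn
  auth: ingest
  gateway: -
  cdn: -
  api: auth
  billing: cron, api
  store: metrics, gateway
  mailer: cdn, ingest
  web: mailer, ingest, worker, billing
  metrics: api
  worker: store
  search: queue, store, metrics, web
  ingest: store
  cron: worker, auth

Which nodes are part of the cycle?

api, auth, store, ingest, metrics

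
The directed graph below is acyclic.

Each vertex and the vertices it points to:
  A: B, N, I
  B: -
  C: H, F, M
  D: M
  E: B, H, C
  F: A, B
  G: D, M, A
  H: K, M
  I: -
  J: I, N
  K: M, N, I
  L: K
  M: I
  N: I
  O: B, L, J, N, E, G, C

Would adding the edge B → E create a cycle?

Yes

Adding B→E creates a cycle iff E can already reach B.
Path from E: E → B.
So E → … → B → E is a cycle.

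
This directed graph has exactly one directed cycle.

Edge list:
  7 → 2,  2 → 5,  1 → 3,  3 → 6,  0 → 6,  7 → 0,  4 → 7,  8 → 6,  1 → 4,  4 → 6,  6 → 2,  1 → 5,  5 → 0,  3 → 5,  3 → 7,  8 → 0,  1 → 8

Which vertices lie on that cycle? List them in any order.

0, 2, 5, 6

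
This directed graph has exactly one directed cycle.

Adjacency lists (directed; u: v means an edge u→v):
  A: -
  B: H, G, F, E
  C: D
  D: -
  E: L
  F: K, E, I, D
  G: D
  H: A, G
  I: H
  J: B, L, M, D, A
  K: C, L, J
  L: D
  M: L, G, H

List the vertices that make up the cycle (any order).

B, F, J, K

DFS with gray/black marking from J:
J gray
  B gray
    H gray
      A gray
      A black
      G gray
        D gray
        D black
      G black
    H black
    B→G: G black — skip
    F gray
      K gray
        C gray
          C→D: D black — skip
        C black
        L gray
          L→D: D black — skip
        L black
        K→J: J is gray → back edge
Back edge closes the cycle J → B → F → K → J; its vertices are {B, F, J, K}.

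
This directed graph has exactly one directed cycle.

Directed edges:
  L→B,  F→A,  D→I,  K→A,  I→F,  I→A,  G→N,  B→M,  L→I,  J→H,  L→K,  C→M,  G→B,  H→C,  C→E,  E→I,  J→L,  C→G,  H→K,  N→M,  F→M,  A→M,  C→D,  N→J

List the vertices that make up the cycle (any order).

C, G, H, J, N

DFS with gray/black marking from J:
J gray
  H gray
    C gray
      M gray
      M black
      D gray
        I gray
          F gray
            A gray
              A→M: M black — skip
            A black
            F→M: M black — skip
          F black
          I→A: A black — skip
        I black
      D black
      E gray
        E→I: I black — skip
      E black
      G gray
        B gray
          B→M: M black — skip
        B black
        N gray
          N→J: J is gray → back edge
Back edge closes the cycle J → H → C → G → N → J; its vertices are {C, G, H, J, N}.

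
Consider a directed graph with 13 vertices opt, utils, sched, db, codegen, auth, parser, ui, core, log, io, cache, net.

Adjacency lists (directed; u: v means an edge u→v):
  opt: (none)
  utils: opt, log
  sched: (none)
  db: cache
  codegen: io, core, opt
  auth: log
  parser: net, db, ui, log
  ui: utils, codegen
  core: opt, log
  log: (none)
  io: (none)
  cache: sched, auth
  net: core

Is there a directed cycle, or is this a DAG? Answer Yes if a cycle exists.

No

DFS with white/gray/black marking, starting from parser:
parser gray
  net gray
    core gray
      opt gray
      opt black
      log gray
      log black
    core black
  net black
  db gray
    cache gray
      sched gray
      sched black
      auth gray
        auth→log: log black — skip
      auth black
    cache black
  db black
  ui gray
    utils gray
      utils→opt: opt black — skip
      utils→log: log black — skip
    utils black
    codegen gray
      io gray
      io black
      codegen→core: core black — skip
      codegen→opt: opt black — skip
    codegen black
  ui black
  parser→log: log black — skip
parser black
Every edge goes to a white or black vertex — no back edge, so the graph is acyclic.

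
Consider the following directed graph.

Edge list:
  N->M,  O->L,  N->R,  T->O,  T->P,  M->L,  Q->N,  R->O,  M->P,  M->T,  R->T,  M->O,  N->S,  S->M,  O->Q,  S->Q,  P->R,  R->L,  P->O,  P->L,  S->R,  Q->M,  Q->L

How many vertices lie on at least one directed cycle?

A vertex is on a directed cycle iff it belongs to a strongly connected component of size ≥ 2 (or has a self-loop).
The vertices on cycles are {M, N, O, P, Q, R, S, T} — 8 in total.

8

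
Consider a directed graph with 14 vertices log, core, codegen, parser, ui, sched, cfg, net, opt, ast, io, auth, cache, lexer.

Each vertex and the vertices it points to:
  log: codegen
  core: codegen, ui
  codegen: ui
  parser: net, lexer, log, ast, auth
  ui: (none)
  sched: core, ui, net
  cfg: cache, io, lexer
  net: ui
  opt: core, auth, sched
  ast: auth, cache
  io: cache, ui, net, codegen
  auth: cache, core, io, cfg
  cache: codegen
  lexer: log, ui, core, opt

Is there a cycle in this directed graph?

DFS with white/gray/black marking, starting from parser:
parser gray
  net gray
    ui gray
    ui black
  net black
  lexer gray
    log gray
      codegen gray
        codegen→ui: ui black — skip
      codegen black
    log black
    lexer→ui: ui black — skip
    core gray
      core→codegen: codegen black — skip
      core→ui: ui black — skip
    core black
    opt gray
      opt→core: core black — skip
      auth gray
        cache gray
          cache→codegen: codegen black — skip
        cache black
        auth→core: core black — skip
        io gray
          io→cache: cache black — skip
          io→ui: ui black — skip
          io→net: net black — skip
          io→codegen: codegen black — skip
        io black
        cfg gray
          cfg→cache: cache black — skip
          cfg→io: io black — skip
          cfg→lexer: lexer is gray → back edge
Back edge found, so a cycle exists: lexer → opt → auth → cfg → lexer.

Yes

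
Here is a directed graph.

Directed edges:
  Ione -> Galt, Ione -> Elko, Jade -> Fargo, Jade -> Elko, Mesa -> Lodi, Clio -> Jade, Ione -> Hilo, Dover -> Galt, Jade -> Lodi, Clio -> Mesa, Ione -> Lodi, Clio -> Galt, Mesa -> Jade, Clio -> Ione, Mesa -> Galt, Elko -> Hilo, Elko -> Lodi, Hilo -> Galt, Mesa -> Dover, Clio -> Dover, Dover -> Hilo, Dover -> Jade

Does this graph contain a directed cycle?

No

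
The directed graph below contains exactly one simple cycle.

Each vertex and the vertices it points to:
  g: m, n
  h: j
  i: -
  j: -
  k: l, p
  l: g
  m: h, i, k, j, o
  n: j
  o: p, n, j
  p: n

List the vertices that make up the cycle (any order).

DFS with gray/black marking from m:
m gray
  h gray
    j gray
    j black
  h black
  i gray
  i black
  k gray
    l gray
      g gray
        g→m: m is gray → back edge
Back edge closes the cycle m → k → l → g → m; its vertices are {g, k, l, m}.

g, k, l, m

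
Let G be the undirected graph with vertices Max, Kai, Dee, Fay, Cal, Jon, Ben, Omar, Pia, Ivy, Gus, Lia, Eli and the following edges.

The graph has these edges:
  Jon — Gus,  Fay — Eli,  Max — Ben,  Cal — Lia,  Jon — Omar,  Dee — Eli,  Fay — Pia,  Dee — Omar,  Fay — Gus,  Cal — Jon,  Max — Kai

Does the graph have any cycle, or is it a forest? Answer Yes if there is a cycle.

DFS, tracking each vertex's parent; an edge to a visited non-parent vertex closes a cycle.
Start from Gus:
visit Gus (parent –)
  visit Fay (parent Gus)
    Fay–Gus: parent, skip
    visit Pia (parent Fay)
      Pia–Fay: parent, skip
    visit Eli (parent Fay)
      visit Dee (parent Eli)
        Dee–Eli: parent, skip
        visit Omar (parent Dee)
          Omar–Dee: parent, skip
          visit Jon (parent Omar)
            Jon–Gus: Gus visited and ≠ parent → cycle
Cycle: Gus – Fay – Eli – Dee – Omar – Jon – Gus.

Yes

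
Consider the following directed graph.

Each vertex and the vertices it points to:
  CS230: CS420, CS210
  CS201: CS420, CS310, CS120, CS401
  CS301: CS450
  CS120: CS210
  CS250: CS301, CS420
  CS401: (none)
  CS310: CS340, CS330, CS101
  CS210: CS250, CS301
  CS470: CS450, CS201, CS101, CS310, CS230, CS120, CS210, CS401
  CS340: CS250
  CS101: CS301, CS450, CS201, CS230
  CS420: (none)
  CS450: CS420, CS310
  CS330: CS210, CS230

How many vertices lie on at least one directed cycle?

A vertex is on a directed cycle iff it belongs to a strongly connected component of size ≥ 2 (or has a self-loop).
The vertices on cycles are {CS101, CS120, CS201, CS210, CS230, CS250, CS301, CS310, CS330, CS340, CS450} — 11 in total.

11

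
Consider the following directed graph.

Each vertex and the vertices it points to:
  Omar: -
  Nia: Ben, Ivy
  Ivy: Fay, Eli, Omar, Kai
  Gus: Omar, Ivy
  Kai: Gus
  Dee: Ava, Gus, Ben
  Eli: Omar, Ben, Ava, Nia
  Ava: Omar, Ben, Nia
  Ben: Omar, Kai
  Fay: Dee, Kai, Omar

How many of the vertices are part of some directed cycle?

9

A vertex is on a directed cycle iff it belongs to a strongly connected component of size ≥ 2 (or has a self-loop).
The vertices on cycles are {Ava, Ben, Dee, Eli, Fay, Gus, Ivy, Kai, Nia} — 9 in total.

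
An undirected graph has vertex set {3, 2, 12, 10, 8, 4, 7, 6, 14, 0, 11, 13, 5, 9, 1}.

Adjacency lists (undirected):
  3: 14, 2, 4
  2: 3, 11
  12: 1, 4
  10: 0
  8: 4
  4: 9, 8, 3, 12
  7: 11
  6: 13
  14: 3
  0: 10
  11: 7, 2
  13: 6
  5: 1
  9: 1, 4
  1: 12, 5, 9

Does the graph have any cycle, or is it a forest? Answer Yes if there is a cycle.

DFS, tracking each vertex's parent; an edge to a visited non-parent vertex closes a cycle.
Start from 14:
visit 14 (parent –)
  visit 3 (parent 14)
    3–14: parent, skip
    visit 2 (parent 3)
      2–3: parent, skip
      visit 11 (parent 2)
        visit 7 (parent 11)
          7–11: parent, skip
        11–2: parent, skip
    visit 4 (parent 3)
      visit 9 (parent 4)
        visit 1 (parent 9)
          visit 12 (parent 1)
            12–1: parent, skip
            12–4: 4 visited and ≠ parent → cycle
Cycle: 4 – 9 – 1 – 12 – 4.

Yes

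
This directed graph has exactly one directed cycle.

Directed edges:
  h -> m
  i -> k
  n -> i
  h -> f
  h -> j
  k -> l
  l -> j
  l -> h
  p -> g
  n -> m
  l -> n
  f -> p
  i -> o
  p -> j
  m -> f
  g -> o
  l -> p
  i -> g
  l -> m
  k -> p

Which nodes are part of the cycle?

DFS with gray/black marking from l:
l gray
  j gray
  j black
  n gray
    m gray
      f gray
        p gray
          g gray
            o gray
            o black
          g black
          p→j: j black — skip
        p black
      f black
    m black
    i gray
      i→g: g black — skip
      i→o: o black — skip
      k gray
        k→p: p black — skip
        k→l: l is gray → back edge
Back edge closes the cycle l → n → i → k → l; its vertices are {i, k, l, n}.

i, k, l, n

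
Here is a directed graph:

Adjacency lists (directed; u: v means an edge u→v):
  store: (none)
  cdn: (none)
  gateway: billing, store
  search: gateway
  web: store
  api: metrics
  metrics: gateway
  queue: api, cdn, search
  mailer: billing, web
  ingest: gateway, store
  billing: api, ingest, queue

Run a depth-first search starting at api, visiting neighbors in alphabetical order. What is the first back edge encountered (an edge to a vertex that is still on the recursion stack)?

DFS from api (visiting neighbors in alphabetical order); mark gray on enter, black on exit:
api gray
  metrics gray
    gateway gray
      billing gray
        billing→api: api is gray → back edge
First back edge: billing → api.

billing->api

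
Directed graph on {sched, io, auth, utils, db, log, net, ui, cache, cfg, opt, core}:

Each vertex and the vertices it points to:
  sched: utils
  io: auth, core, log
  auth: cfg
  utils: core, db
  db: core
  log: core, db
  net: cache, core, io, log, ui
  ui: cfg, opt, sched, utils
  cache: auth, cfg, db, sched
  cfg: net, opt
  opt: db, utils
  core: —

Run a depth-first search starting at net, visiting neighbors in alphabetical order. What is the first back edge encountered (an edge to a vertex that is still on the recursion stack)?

DFS from net (visiting neighbors in alphabetical order); mark gray on enter, black on exit:
net gray
  cache gray
    auth gray
      cfg gray
        cfg→net: net is gray → back edge
First back edge: cfg → net.

cfg→net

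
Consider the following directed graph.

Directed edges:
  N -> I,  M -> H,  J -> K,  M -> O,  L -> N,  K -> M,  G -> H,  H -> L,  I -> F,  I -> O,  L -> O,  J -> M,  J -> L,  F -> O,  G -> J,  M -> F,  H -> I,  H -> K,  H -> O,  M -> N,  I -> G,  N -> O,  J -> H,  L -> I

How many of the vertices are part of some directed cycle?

8

A vertex is on a directed cycle iff it belongs to a strongly connected component of size ≥ 2 (or has a self-loop).
The vertices on cycles are {G, H, I, J, K, L, M, N} — 8 in total.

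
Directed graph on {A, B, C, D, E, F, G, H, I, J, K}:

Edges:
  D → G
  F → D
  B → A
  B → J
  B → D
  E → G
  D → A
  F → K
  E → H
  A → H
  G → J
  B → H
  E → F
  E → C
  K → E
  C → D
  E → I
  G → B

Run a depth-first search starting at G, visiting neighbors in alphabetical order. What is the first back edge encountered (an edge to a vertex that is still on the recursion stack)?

DFS from G (visiting neighbors in alphabetical order); mark gray on enter, black on exit:
G gray
  B gray
    A gray
      H gray
      H black
    A black
    D gray
      D→A: A black — skip
      D→G: G is gray → back edge
First back edge: D → G.

D→G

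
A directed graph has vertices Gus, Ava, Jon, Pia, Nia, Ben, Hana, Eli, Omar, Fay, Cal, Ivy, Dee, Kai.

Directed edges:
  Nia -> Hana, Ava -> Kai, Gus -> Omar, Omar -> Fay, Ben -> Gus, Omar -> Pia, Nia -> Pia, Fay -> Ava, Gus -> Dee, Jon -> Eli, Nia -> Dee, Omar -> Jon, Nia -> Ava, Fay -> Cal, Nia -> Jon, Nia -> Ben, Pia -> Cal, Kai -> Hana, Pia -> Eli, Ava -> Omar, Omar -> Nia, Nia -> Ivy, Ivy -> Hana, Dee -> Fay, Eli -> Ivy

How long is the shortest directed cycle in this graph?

For each vertex v, BFS finds the shortest path from v back to v.
The shortest such closed walk is Nia → Ava → Omar → Nia, length 3.

3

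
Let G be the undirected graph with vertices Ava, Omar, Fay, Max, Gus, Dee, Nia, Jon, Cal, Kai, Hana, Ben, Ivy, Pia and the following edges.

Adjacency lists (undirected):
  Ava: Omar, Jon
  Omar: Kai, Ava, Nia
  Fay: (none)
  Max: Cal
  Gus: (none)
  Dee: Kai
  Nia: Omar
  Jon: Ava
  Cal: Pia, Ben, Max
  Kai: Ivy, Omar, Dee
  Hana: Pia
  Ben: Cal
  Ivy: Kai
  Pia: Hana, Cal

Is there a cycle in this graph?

DFS, tracking each vertex's parent; an edge to a visited non-parent vertex closes a cycle.
Start from Ava:
visit Ava (parent –)
  visit Omar (parent Ava)
    visit Kai (parent Omar)
      visit Ivy (parent Kai)
        Ivy–Kai: parent, skip
      Kai–Omar: parent, skip
      visit Dee (parent Kai)
        Dee–Kai: parent, skip
    Omar–Ava: parent, skip
    visit Nia (parent Omar)
      Nia–Omar: parent, skip
  visit Jon (parent Ava)
    Jon–Ava: parent, skip
visit Fay (parent –)
visit Max (parent –)
  visit Cal (parent Max)
    visit Pia (parent Cal)
      visit Hana (parent Pia)
        Hana–Pia: parent, skip
      Pia–Cal: parent, skip
    visit Ben (parent Cal)
      Ben–Cal: parent, skip
    Cal–Max: parent, skip
visit Gus (parent –)
No non-parent visited neighbor found — the graph is a forest.

No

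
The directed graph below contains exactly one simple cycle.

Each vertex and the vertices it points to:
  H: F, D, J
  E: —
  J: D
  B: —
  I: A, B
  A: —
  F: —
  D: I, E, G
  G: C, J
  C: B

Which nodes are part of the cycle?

D, G, J

DFS with gray/black marking from D:
D gray
  I gray
    A gray
    A black
    B gray
    B black
  I black
  E gray
  E black
  G gray
    C gray
      C→B: B black — skip
    C black
    J gray
      J→D: D is gray → back edge
Back edge closes the cycle D → G → J → D; its vertices are {D, G, J}.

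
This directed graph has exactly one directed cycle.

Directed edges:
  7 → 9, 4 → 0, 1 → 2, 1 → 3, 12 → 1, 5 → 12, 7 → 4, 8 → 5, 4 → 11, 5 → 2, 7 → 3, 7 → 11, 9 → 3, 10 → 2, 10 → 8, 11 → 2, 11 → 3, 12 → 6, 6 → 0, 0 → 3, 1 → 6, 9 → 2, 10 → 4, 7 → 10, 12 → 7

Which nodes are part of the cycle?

DFS with gray/black marking from 12:
12 gray
  6 gray
    0 gray
      3 gray
      3 black
    0 black
  6 black
  7 gray
    11 gray
      2 gray
      2 black
      11→3: 3 black — skip
    11 black
    4 gray
      4→11: 11 black — skip
      4→0: 0 black — skip
    4 black
    10 gray
      10→2: 2 black — skip
      8 gray
        5 gray
          5→12: 12 is gray → back edge
Back edge closes the cycle 12 → 7 → 10 → 8 → 5 → 12; its vertices are {5, 7, 8, 10, 12}.

5, 7, 8, 10, 12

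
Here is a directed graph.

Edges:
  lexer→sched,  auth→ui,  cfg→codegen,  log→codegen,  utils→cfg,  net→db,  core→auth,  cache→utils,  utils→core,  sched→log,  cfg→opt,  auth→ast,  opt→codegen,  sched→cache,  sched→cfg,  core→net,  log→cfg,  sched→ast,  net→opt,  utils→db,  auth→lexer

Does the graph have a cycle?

DFS with white/gray/black marking, starting from lexer:
lexer gray
  sched gray
    cfg gray
      opt gray
        codegen gray
        codegen black
      opt black
      cfg→codegen: codegen black — skip
    cfg black
    cache gray
      utils gray
        db gray
        db black
        utils→cfg: cfg black — skip
        core gray
          auth gray
            ui gray
            ui black
            auth→lexer: lexer is gray → back edge
Back edge found, so a cycle exists: lexer → sched → cache → utils → core → auth → lexer.

Yes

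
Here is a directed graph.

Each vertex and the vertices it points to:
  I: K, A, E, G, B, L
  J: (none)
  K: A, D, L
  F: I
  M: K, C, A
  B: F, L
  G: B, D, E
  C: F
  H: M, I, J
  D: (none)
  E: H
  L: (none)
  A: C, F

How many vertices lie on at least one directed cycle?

10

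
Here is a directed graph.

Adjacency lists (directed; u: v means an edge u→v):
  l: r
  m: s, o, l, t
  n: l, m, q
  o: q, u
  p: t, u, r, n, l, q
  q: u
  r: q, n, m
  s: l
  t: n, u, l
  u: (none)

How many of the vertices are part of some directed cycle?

A vertex is on a directed cycle iff it belongs to a strongly connected component of size ≥ 2 (or has a self-loop).
The vertices on cycles are {l, m, n, r, s, t} — 6 in total.

6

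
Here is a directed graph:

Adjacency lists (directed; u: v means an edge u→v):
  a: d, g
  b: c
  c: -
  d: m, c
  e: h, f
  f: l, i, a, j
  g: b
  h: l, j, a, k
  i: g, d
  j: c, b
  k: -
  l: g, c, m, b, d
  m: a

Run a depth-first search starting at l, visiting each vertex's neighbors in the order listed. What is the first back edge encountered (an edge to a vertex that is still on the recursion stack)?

DFS from l (visiting each vertex's neighbors in the order listed); mark gray on enter, black on exit:
l gray
  g gray
    b gray
      c gray
      c black
    b black
  g black
  l→c: c black — skip
  m gray
    a gray
      d gray
        d→m: m is gray → back edge
First back edge: d → m.

d->m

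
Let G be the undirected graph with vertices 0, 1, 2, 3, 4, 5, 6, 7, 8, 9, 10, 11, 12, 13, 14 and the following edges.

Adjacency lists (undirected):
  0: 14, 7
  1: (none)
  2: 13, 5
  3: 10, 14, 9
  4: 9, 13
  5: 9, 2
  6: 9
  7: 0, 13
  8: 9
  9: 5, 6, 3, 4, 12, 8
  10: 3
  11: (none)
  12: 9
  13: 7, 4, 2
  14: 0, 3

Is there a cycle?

DFS, tracking each vertex's parent; an edge to a visited non-parent vertex closes a cycle.
Start from 14:
visit 14 (parent –)
  visit 0 (parent 14)
    0–14: parent, skip
    visit 7 (parent 0)
      7–0: parent, skip
      visit 13 (parent 7)
        13–7: parent, skip
        visit 4 (parent 13)
          visit 9 (parent 4)
            visit 5 (parent 9)
              5–9: parent, skip
              visit 2 (parent 5)
                2–13: 13 visited and ≠ parent → cycle
Cycle: 13 – 4 – 9 – 5 – 2 – 13.

Yes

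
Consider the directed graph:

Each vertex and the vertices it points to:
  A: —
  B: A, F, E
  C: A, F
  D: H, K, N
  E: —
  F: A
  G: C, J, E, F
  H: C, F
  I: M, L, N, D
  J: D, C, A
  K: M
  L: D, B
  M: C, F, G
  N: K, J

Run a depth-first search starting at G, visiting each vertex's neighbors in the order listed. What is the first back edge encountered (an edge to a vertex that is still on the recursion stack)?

DFS from G (visiting each vertex's neighbors in the order listed); mark gray on enter, black on exit:
G gray
  C gray
    A gray
    A black
    F gray
      F→A: A black — skip
    F black
  C black
  J gray
    D gray
      H gray
        H→C: C black — skip
        H→F: F black — skip
      H black
      K gray
        M gray
          M→C: C black — skip
          M→F: F black — skip
          M→G: G is gray → back edge
First back edge: M → G.

M->G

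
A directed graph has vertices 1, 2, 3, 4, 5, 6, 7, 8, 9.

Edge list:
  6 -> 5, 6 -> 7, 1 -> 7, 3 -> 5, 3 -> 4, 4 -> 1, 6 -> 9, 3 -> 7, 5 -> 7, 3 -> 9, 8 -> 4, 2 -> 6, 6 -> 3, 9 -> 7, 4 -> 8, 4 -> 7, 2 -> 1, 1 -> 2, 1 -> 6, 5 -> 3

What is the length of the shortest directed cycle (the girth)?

2

For each vertex v, BFS finds the shortest path from v back to v.
The shortest such closed walk is 4 → 8 → 4, length 2.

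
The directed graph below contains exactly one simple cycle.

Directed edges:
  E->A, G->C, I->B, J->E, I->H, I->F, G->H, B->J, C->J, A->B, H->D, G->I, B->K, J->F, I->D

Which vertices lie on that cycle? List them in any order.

DFS with gray/black marking from B:
B gray
  J gray
    E gray
      A gray
        A→B: B is gray → back edge
Back edge closes the cycle B → J → E → A → B; its vertices are {A, B, E, J}.

A, B, E, J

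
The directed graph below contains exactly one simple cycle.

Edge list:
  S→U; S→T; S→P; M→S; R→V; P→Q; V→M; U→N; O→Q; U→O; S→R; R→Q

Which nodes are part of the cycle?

M, R, S, V

DFS with gray/black marking from S:
S gray
  U gray
    N gray
    N black
    O gray
      Q gray
      Q black
    O black
  U black
  P gray
    P→Q: Q black — skip
  P black
  T gray
  T black
  R gray
    R→Q: Q black — skip
    V gray
      M gray
        M→S: S is gray → back edge
Back edge closes the cycle S → R → V → M → S; its vertices are {M, R, S, V}.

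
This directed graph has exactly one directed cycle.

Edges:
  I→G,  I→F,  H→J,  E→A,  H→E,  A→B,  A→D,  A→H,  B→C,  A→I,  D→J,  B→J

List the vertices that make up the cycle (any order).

DFS with gray/black marking from A:
A gray
  D gray
    J gray
    J black
  D black
  I gray
    F gray
    F black
    G gray
    G black
  I black
  H gray
    H→J: J black — skip
    E gray
      E→A: A is gray → back edge
Back edge closes the cycle A → H → E → A; its vertices are {A, E, H}.

A, E, H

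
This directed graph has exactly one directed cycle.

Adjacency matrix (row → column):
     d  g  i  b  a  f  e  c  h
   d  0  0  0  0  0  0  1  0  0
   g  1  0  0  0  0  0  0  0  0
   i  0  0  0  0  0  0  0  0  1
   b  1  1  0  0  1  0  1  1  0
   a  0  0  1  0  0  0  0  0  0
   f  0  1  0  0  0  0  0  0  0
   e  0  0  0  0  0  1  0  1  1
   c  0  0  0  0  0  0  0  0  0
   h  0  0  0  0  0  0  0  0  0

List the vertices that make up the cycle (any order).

d, e, f, g

DFS with gray/black marking from d:
d gray
  e gray
    c gray
    c black
    h gray
    h black
    f gray
      g gray
        g→d: d is gray → back edge
Back edge closes the cycle d → e → f → g → d; its vertices are {d, e, f, g}.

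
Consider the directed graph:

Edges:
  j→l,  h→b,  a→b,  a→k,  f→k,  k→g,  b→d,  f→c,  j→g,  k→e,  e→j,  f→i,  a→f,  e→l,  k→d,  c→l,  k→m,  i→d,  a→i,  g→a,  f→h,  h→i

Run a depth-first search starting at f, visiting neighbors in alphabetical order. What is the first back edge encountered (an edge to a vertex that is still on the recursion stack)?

a->f

DFS from f (visiting neighbors in alphabetical order); mark gray on enter, black on exit:
f gray
  c gray
    l gray
    l black
  c black
  h gray
    b gray
      d gray
      d black
    b black
    i gray
      i→d: d black — skip
    i black
  h black
  f→i: i black — skip
  k gray
    k→d: d black — skip
    e gray
      j gray
        g gray
          a gray
            a→b: b black — skip
            a→f: f is gray → back edge
First back edge: a → f.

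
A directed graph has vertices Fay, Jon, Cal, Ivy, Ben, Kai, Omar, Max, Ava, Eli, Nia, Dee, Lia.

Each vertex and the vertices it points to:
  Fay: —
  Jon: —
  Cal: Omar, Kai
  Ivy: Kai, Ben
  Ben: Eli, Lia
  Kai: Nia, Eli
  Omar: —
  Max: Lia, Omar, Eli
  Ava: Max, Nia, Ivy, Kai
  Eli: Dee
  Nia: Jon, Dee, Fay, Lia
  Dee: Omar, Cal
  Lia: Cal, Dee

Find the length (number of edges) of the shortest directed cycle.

For each vertex v, BFS finds the shortest path from v back to v.
The shortest such closed walk is Nia → Lia → Cal → Kai → Nia, length 4.

4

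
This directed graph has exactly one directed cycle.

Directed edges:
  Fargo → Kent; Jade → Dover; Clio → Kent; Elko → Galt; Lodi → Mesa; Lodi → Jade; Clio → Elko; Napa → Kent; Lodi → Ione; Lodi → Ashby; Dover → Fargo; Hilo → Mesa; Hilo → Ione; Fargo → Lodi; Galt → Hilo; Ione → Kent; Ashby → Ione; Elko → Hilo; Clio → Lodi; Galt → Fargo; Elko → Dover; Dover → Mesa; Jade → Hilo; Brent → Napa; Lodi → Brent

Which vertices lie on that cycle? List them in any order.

Jade, Lodi, Dover, Fargo

DFS with gray/black marking from Lodi:
Lodi gray
  Jade gray
    Dover gray
      Fargo gray
        Fargo→Lodi: Lodi is gray → back edge
Back edge closes the cycle Lodi → Jade → Dover → Fargo → Lodi; its vertices are {Jade, Lodi, Dover, Fargo}.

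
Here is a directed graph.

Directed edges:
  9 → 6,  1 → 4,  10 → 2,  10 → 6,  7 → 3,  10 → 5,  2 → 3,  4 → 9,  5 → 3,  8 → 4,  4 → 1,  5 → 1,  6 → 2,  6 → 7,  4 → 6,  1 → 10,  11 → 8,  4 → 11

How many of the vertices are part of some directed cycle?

A vertex is on a directed cycle iff it belongs to a strongly connected component of size ≥ 2 (or has a self-loop).
The vertices on cycles are {1, 4, 5, 8, 10, 11} — 6 in total.

6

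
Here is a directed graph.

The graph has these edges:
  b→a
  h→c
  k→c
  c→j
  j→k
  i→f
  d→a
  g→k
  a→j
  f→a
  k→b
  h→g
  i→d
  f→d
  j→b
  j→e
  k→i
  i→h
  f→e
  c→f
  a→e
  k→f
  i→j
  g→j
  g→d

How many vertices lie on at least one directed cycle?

10

A vertex is on a directed cycle iff it belongs to a strongly connected component of size ≥ 2 (or has a self-loop).
The vertices on cycles are {a, b, c, d, f, g, h, i, j, k} — 10 in total.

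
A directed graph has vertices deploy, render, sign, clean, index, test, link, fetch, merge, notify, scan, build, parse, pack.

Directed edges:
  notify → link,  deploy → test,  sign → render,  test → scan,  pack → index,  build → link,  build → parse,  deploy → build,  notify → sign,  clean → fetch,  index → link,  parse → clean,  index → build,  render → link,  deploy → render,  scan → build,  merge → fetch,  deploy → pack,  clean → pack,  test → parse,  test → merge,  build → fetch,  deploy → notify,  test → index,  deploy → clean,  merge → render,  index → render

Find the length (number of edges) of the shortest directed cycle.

5

For each vertex v, BFS finds the shortest path from v back to v.
The shortest such closed walk is pack → index → build → parse → clean → pack, length 5.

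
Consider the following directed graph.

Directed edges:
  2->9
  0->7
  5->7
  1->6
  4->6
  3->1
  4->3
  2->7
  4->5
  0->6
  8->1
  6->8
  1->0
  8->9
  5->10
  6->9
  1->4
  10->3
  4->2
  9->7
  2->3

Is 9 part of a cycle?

9 lies on a cycle iff there is a path from 9 back to itself.
Exploring from 9, it never reaches itself; equivalently, its strongly connected component is a singleton.

No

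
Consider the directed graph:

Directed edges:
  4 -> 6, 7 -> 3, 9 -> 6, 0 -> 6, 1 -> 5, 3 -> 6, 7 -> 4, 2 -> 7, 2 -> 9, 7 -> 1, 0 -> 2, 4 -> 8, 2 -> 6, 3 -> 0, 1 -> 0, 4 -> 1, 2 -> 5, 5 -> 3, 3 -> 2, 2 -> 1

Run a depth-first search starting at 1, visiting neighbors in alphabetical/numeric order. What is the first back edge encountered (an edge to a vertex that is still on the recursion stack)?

DFS from 1 (visiting neighbors in alphabetical/numeric order); mark gray on enter, black on exit:
1 gray
  0 gray
    2 gray
      2→1: 1 is gray → back edge
First back edge: 2 → 1.

2->1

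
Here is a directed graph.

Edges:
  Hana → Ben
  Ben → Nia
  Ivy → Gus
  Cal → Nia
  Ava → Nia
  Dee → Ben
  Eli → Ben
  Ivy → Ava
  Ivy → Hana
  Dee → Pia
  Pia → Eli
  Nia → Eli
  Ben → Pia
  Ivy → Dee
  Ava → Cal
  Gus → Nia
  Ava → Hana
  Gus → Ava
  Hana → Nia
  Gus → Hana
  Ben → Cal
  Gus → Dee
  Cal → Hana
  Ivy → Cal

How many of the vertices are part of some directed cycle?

6

A vertex is on a directed cycle iff it belongs to a strongly connected component of size ≥ 2 (or has a self-loop).
The vertices on cycles are {Ben, Cal, Eli, Nia, Pia, Hana} — 6 in total.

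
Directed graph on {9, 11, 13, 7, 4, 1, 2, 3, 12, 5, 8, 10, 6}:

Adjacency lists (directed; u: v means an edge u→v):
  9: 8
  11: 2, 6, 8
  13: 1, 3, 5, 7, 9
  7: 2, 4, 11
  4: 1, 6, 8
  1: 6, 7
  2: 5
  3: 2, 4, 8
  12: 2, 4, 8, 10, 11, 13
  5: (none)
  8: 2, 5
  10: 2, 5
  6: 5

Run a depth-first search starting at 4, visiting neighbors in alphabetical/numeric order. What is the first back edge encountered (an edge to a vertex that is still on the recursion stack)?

DFS from 4 (visiting neighbors in alphabetical/numeric order); mark gray on enter, black on exit:
4 gray
  1 gray
    6 gray
      5 gray
      5 black
    6 black
    7 gray
      2 gray
        2→5: 5 black — skip
      2 black
      7→4: 4 is gray → back edge
First back edge: 7 → 4.

7->4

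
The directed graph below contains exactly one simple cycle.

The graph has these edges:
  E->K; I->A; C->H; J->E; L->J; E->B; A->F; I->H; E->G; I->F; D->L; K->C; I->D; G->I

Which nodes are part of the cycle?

D, E, G, I, J, L

DFS with gray/black marking from L:
L gray
  J gray
    E gray
      K gray
        C gray
          H gray
          H black
        C black
      K black
      B gray
      B black
      G gray
        I gray
          F gray
          F black
          D gray
            D→L: L is gray → back edge
Back edge closes the cycle L → J → E → G → I → D → L; its vertices are {D, E, G, I, J, L}.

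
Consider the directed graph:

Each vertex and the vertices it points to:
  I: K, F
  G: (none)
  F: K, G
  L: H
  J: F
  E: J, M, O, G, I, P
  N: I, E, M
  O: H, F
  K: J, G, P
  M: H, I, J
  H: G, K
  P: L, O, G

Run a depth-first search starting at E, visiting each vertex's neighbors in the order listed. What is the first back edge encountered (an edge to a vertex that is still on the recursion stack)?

K→J

DFS from E (visiting each vertex's neighbors in the order listed); mark gray on enter, black on exit:
E gray
  J gray
    F gray
      K gray
        K→J: J is gray → back edge
First back edge: K → J.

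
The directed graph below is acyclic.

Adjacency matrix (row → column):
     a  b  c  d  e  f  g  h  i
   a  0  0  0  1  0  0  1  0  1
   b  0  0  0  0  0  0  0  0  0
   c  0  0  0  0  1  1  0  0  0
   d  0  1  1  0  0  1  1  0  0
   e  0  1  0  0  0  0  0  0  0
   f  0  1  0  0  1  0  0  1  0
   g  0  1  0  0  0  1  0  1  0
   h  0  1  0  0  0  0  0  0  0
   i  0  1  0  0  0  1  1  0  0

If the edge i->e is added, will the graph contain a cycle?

No

Adding i→e creates a cycle iff e can already reach i.
Explore from e: no path reaches i. The graph stays acyclic.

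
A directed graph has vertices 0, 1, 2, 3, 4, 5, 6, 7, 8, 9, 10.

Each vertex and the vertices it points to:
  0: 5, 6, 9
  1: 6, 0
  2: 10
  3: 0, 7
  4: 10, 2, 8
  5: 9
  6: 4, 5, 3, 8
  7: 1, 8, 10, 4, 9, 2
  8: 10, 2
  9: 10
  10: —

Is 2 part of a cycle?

2 lies on a cycle iff there is a path from 2 back to itself.
Exploring from 2, it never reaches itself; equivalently, its strongly connected component is a singleton.

No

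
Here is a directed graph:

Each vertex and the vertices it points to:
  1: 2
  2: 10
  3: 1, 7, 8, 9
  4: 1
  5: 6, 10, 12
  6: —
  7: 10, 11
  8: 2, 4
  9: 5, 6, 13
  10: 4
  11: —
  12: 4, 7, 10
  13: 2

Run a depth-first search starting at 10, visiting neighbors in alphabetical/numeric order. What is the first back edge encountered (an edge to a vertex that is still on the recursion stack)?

DFS from 10 (visiting neighbors in alphabetical/numeric order); mark gray on enter, black on exit:
10 gray
  4 gray
    1 gray
      2 gray
        2→10: 10 is gray → back edge
First back edge: 2 → 10.

2→10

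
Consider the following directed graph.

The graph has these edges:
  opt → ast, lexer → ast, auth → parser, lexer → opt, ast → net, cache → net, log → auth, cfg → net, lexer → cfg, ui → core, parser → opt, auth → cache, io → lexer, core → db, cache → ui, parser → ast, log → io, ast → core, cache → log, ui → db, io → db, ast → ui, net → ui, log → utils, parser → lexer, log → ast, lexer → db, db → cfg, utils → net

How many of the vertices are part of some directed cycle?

8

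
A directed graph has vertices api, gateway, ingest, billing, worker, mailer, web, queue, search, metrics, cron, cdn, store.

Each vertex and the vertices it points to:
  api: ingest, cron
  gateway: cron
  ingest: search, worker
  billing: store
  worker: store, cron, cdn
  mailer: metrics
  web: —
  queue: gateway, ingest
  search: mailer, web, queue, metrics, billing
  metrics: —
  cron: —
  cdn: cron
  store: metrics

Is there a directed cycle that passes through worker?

worker lies on a cycle iff there is a path from worker back to itself.
Exploring from worker, it never reaches itself; equivalently, its strongly connected component is a singleton.

No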